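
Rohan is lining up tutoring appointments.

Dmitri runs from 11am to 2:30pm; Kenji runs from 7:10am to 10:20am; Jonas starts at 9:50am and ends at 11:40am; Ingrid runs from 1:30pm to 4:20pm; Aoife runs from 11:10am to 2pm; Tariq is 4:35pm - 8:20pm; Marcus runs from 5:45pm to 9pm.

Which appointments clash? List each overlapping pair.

Aoife & Dmitri, Aoife & Ingrid, Aoife & Jonas, Dmitri & Ingrid, Dmitri & Jonas, Jonas & Kenji, Marcus & Tariq

Sorted by start: Kenji, Jonas, Dmitri, Aoife, Ingrid, Tariq, Marcus.
Jonas starts before Kenji ends → Kenji and Jonas overlap.
Dmitri starts after Kenji ends — done with Kenji.
Dmitri starts before Jonas ends → Jonas and Dmitri overlap.
Aoife starts before Jonas ends → Jonas and Aoife overlap.
Ingrid starts after Jonas ends — done with Jonas.
Aoife starts before Dmitri ends → Dmitri and Aoife overlap.
Ingrid starts before Dmitri ends → Dmitri and Ingrid overlap.
Tariq starts after Dmitri ends — done with Dmitri.
Ingrid starts before Aoife ends → Aoife and Ingrid overlap.
Tariq starts after Aoife ends — done with Aoife.
Tariq starts after Ingrid ends — done with Ingrid.
Marcus starts before Tariq ends → Tariq and Marcus overlap.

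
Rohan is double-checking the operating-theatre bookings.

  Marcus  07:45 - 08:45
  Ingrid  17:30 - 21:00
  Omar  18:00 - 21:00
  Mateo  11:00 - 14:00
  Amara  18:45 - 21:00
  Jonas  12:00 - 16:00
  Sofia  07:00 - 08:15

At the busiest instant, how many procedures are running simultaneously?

Walk through starts and ends in time order (an end at T is processed before a start at T):
07:00 start Sofia → 1
07:45 start Marcus → 2
08:15 end Sofia → 1
08:45 end Marcus → 0
11:00 start Mateo → 1
12:00 start Jonas → 2
14:00 end Mateo → 1
16:00 end Jonas → 0
17:30 start Ingrid → 1
18:00 start Omar → 2
18:45 start Amara → 3
21:00 end Amara → 2
21:00 end Ingrid → 1
21:00 end Omar → 0
Peak is 3, at 18:45 (Amara, Ingrid, Omar).

3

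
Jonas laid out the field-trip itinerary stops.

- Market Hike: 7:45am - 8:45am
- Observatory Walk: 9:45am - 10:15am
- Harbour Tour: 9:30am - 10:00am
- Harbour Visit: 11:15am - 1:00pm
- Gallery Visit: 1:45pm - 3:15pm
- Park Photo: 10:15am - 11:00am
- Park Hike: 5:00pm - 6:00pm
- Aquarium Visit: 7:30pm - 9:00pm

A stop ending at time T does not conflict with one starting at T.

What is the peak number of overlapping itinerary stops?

2

Sweep the timeline, counting +1 at each start and −1 at each end (ends before starts at a tie):
7:45am start Market Hike → 1
8:45am end Market Hike → 0
9:30am start Harbour Tour → 1
9:45am start Observatory Walk → 2
10:00am end Harbour Tour → 1
10:15am end Observatory Walk → 0
10:15am start Park Photo → 1
11:00am end Park Photo → 0
11:15am start Harbour Visit → 1
1:00pm end Harbour Visit → 0
1:45pm start Gallery Visit → 1
3:15pm end Gallery Visit → 0
5:00pm start Park Hike → 1
6:00pm end Park Hike → 0
7:30pm start Aquarium Visit → 1
9:00pm end Aquarium Visit → 0
Peak is 2, at 9:45am (Harbour Tour, Observatory Walk).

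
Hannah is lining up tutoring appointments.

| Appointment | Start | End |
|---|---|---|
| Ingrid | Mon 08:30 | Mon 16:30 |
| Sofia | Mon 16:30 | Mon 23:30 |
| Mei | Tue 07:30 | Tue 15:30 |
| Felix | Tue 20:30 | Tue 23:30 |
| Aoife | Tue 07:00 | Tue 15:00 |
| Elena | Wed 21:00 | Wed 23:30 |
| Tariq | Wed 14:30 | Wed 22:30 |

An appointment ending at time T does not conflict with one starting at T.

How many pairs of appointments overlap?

2

Two intervals overlap when each starts before the other ends.
Sorted by start: Ingrid, Sofia, Aoife, Mei, Felix, Tariq, Elena.
Sofia starts exactly when Ingrid ends (back-to-back, no overlap) — done with Ingrid.
Aoife starts after Sofia ends — done with Sofia.
Mei starts before Aoife ends → Aoife and Mei overlap.
Felix starts after Aoife ends — done with Aoife.
Felix starts after Mei ends — done with Mei.
Tariq starts after Felix ends — done with Felix.
Elena starts before Tariq ends → Tariq and Elena overlap.
Overlapping pairs: Aoife & Mei, Elena & Tariq — 2 in total.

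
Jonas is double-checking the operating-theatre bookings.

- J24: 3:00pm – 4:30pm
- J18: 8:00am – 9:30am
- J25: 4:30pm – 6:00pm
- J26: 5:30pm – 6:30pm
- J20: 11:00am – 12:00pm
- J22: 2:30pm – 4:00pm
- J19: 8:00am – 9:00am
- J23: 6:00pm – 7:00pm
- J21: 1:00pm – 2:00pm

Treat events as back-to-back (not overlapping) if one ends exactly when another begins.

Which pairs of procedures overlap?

Sorted by start: J18, J19, J20, J21, J22, J24, J25, J26, J23.
J19 starts before J18 ends → J18 and J19 overlap.
J20 starts after J18 ends, so J18 has no further overlaps.
J20 starts after J19 ends, so J19 has no further overlaps.
J21 starts after J20 ends, so J20 has no further overlaps.
J22 starts after J21 ends, so J21 has no further overlaps.
J24 starts before J22 ends → J22 and J24 overlap.
J25 starts after J22 ends, so J22 has no further overlaps.
J25 starts exactly when J24 ends (back-to-back, no overlap), so J24 has no further overlaps.
J26 starts before J25 ends → J25 and J26 overlap.
J23 starts exactly when J25 ends (back-to-back, no overlap).
J23 starts before J26 ends → J26 and J23 overlap.

J18 & J19, J22 & J24, J23 & J26, J25 & J26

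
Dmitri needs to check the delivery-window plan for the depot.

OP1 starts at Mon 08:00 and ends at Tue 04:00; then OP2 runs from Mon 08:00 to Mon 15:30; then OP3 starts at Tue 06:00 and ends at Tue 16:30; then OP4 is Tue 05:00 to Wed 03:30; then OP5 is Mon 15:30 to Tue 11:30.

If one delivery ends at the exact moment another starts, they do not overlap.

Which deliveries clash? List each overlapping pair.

OP1 & OP2, OP1 & OP5, OP3 & OP4, OP3 & OP5, OP4 & OP5

Sorted by start: OP1, OP2, OP5, OP4, OP3.
OP2 starts before OP1 ends → OP1 and OP2 overlap.
OP5 starts before OP1 ends → OP1 and OP5 overlap.
OP4 starts after OP1 ends — done with OP1.
OP5 starts exactly when OP2 ends (back-to-back, no overlap) — done with OP2.
OP4 starts before OP5 ends → OP5 and OP4 overlap.
OP3 starts before OP5 ends → OP5 and OP3 overlap.
OP3 starts before OP4 ends → OP4 and OP3 overlap.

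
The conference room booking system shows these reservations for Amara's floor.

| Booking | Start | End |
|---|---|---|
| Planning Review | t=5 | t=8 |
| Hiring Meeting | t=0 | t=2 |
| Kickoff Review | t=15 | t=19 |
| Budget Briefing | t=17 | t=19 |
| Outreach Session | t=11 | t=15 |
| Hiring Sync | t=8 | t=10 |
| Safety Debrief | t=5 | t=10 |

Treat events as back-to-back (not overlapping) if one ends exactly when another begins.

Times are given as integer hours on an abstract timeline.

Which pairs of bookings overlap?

Check each pair: they overlap iff neither finishes before the other starts.
Sorted by start: Hiring Meeting, Planning Review, Safety Debrief, Hiring Sync, Outreach Session, Kickoff Review, Budget Briefing.
Planning Review starts after Hiring Meeting ends, so nothing later overlaps Hiring Meeting either.
Safety Debrief starts before Planning Review ends → Planning Review and Safety Debrief overlap.
Hiring Sync starts exactly when Planning Review ends (back-to-back, no overlap), so nothing later overlaps Planning Review either.
Hiring Sync starts before Safety Debrief ends → Safety Debrief and Hiring Sync overlap.
Outreach Session starts after Safety Debrief ends, so nothing later overlaps Safety Debrief either.
Outreach Session starts after Hiring Sync ends, so nothing later overlaps Hiring Sync either.
Kickoff Review starts exactly when Outreach Session ends (back-to-back, no overlap), so nothing later overlaps Outreach Session either.
Budget Briefing starts before Kickoff Review ends → Kickoff Review and Budget Briefing overlap.

Budget Briefing & Kickoff Review, Hiring Sync & Safety Debrief, Planning Review & Safety Debrief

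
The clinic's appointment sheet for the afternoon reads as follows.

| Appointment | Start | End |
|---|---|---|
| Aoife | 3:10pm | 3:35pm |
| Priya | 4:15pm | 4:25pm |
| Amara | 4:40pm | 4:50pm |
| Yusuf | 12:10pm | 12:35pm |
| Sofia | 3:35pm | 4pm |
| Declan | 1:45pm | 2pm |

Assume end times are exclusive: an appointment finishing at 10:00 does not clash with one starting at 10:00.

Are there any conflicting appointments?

Sorted by start: Yusuf, Declan, Aoife, Sofia, Priya, Amara.
Declan starts after Yusuf ends; Yusuf is clear from here.
Aoife starts after Declan ends; Declan is clear from here.
Sofia starts exactly when Aoife ends (back-to-back, no overlap); Aoife is clear from here.
Priya starts after Sofia ends; Sofia is clear from here.
Amara starts after Priya ends.
Every pair is clear; the schedule has no overlaps.

No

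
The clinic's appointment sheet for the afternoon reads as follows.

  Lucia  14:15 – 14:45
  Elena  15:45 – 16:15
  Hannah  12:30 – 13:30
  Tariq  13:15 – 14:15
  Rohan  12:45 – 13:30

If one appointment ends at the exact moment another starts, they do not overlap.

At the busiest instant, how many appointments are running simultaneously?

3

Sweep the timeline, counting +1 at each start and −1 at each end (ends before starts at a tie):
12:30 start Hannah → 1
12:45 start Rohan → 2
13:15 start Tariq → 3
13:30 end Hannah → 2
13:30 end Rohan → 1
14:15 end Tariq → 0
14:15 start Lucia → 1
14:45 end Lucia → 0
15:45 start Elena → 1
16:15 end Elena → 0
Peak is 3, at 13:15 (Hannah, Rohan, Tariq).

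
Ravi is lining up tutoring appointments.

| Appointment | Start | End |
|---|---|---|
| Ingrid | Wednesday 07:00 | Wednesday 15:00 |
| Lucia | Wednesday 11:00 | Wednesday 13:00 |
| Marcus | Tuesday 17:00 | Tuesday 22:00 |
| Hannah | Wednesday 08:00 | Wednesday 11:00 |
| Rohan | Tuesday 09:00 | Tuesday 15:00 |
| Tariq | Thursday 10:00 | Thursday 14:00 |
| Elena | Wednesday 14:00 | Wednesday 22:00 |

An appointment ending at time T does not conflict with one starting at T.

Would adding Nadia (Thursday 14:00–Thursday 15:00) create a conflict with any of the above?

Rohan: ends Tuesday 15:00 at or before Nadia starts Thursday 14:00 → clear.
Marcus: ends Tuesday 22:00 at or before Nadia starts Thursday 14:00 → clear.
Ingrid: ends Wednesday 15:00 at or before Nadia starts Thursday 14:00 → clear.
Hannah: ends Wednesday 11:00 at or before Nadia starts Thursday 14:00 → clear.
Lucia: ends Wednesday 13:00 at or before Nadia starts Thursday 14:00 → clear.
Elena: ends Wednesday 22:00 at or before Nadia starts Thursday 14:00 → clear.
Tariq: ends Thursday 14:00 at or before Nadia starts Thursday 14:00 → clear.

No — it doesn't clash with anything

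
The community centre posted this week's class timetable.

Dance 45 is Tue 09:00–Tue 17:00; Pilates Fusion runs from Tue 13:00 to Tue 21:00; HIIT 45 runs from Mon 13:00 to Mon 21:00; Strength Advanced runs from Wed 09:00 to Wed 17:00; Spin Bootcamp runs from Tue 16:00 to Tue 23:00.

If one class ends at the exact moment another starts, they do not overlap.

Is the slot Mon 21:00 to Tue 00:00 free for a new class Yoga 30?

Yes — the slot is free

HIIT 45: ends Mon 21:00 at or before Yoga 30 starts Mon 21:00 → clear.
Dance 45: starts Tue 09:00 at or after Yoga 30 ends Tue 00:00 → clear.
Pilates Fusion: starts Tue 13:00 at or after Yoga 30 ends Tue 00:00 → clear.
Spin Bootcamp: starts Tue 16:00 at or after Yoga 30 ends Tue 00:00 → clear.
Strength Advanced: starts Wed 09:00 at or after Yoga 30 ends Tue 00:00 → clear.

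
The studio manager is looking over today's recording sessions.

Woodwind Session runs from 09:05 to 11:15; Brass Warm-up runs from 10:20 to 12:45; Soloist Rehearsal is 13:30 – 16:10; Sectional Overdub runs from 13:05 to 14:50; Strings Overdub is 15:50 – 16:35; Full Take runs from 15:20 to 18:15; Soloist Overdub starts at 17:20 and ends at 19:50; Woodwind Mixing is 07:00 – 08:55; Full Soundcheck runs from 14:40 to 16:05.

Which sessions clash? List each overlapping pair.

Brass Warm-up & Woodwind Session, Full Soundcheck & Full Take, Full Soundcheck & Sectional Overdub, Full Soundcheck & Soloist Rehearsal, Full Soundcheck & Strings Overdub, Full Take & Soloist Overdub, Full Take & Soloist Rehearsal, Full Take & Strings Overdub, Sectional Overdub & Soloist Rehearsal, Soloist Rehearsal & Strings Overdub

Sorted by start: Woodwind Mixing, Woodwind Session, Brass Warm-up, Sectional Overdub, Soloist Rehearsal, Full Soundcheck, Full Take, Strings Overdub, Soloist Overdub.
Woodwind Session starts after Woodwind Mixing ends, so nothing later overlaps Woodwind Mixing either.
Brass Warm-up starts before Woodwind Session ends → Woodwind Session and Brass Warm-up overlap.
Sectional Overdub starts after Woodwind Session ends, so nothing later overlaps Woodwind Session either.
Sectional Overdub starts after Brass Warm-up ends, so nothing later overlaps Brass Warm-up either.
Soloist Rehearsal starts before Sectional Overdub ends → Sectional Overdub and Soloist Rehearsal overlap.
Full Soundcheck starts before Sectional Overdub ends → Sectional Overdub and Full Soundcheck overlap.
Full Take starts after Sectional Overdub ends, so nothing later overlaps Sectional Overdub either.
Full Soundcheck starts before Soloist Rehearsal ends → Soloist Rehearsal and Full Soundcheck overlap.
Full Take starts before Soloist Rehearsal ends → Soloist Rehearsal and Full Take overlap.
Strings Overdub starts before Soloist Rehearsal ends → Soloist Rehearsal and Strings Overdub overlap.
Soloist Overdub starts after Soloist Rehearsal ends.
Full Take starts before Full Soundcheck ends → Full Soundcheck and Full Take overlap.
Strings Overdub starts before Full Soundcheck ends → Full Soundcheck and Strings Overdub overlap.
Soloist Overdub starts after Full Soundcheck ends.
Strings Overdub starts before Full Take ends → Full Take and Strings Overdub overlap.
Soloist Overdub starts before Full Take ends → Full Take and Soloist Overdub overlap.
Soloist Overdub starts after Strings Overdub ends.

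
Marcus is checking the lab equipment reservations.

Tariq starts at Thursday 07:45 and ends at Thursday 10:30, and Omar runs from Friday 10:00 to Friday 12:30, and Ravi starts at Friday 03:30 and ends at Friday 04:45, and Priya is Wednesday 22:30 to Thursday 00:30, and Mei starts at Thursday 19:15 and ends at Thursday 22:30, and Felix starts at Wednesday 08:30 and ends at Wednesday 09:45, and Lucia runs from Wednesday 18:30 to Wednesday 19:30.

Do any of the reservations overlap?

No

Sorted by start: Felix, Lucia, Priya, Tariq, Mei, Ravi, Omar.
Lucia starts after Felix ends; Felix is clear from here.
Priya starts after Lucia ends; Lucia is clear from here.
Tariq starts after Priya ends; Priya is clear from here.
Mei starts after Tariq ends; Tariq is clear from here.
Ravi starts after Mei ends; Mei is clear from here.
Omar starts after Ravi ends.
Every pair is clear; the schedule has no overlaps.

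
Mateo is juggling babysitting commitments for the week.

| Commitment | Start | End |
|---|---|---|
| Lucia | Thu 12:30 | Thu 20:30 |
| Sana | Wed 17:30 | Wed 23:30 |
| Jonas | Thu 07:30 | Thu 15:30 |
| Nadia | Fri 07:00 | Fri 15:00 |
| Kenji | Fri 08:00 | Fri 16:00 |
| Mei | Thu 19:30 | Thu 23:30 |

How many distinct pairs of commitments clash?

3

Check each pair: they overlap iff neither finishes before the other starts.
Sorted by start: Sana, Jonas, Lucia, Mei, Nadia, Kenji.
Jonas starts after Sana ends; Sana is clear from here.
Lucia starts before Jonas ends → Jonas and Lucia overlap.
Mei starts after Jonas ends; Jonas is clear from here.
Mei starts before Lucia ends → Lucia and Mei overlap.
Nadia starts after Lucia ends; Lucia is clear from here.
Nadia starts after Mei ends; Mei is clear from here.
Kenji starts before Nadia ends → Nadia and Kenji overlap.
Overlapping pairs: Jonas & Lucia, Kenji & Nadia, Lucia & Mei — 3 in total.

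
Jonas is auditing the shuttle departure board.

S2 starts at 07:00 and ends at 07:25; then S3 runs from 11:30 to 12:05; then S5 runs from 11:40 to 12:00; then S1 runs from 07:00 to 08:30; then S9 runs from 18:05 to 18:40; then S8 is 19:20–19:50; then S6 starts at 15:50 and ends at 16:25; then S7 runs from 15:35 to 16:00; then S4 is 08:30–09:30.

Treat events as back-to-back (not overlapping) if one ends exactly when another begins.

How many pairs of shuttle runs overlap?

3

Two intervals overlap when each starts before the other ends.
Sorted by start: S1, S2, S4, S3, S5, S7, S6, S9, S8.
S2 starts before S1 ends → S1 and S2 overlap.
S4 starts exactly when S1 ends (back-to-back, no overlap), so S1 has no further overlaps.
S4 starts after S2 ends, so S2 has no further overlaps.
S3 starts after S4 ends, so S4 has no further overlaps.
S5 starts before S3 ends → S3 and S5 overlap.
S7 starts after S3 ends, so S3 has no further overlaps.
S7 starts after S5 ends, so S5 has no further overlaps.
S6 starts before S7 ends → S7 and S6 overlap.
S9 starts after S7 ends, so S7 has no further overlaps.
S9 starts after S6 ends, so S6 has no further overlaps.
S8 starts after S9 ends.
Overlapping pairs: S1 & S2, S3 & S5, S6 & S7 — 3 in total.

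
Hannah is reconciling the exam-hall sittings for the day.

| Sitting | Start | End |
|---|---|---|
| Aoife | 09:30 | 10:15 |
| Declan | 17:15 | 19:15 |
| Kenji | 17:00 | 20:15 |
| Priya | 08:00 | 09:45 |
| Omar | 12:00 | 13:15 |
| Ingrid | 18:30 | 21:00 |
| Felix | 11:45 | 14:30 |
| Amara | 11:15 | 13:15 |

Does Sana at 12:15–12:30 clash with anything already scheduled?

Priya: ends 09:45 at or before Sana starts 12:15 → clear.
Aoife: ends 10:15 at or before Sana starts 12:15 → clear.
Amara: starts 11:15 before Sana ends 12:30, and ends 13:15 after Sana starts 12:15 → overlap.
Felix: starts 11:45 before Sana ends 12:30, and ends 14:30 after Sana starts 12:15 → overlap.
Omar: starts 12:00 before Sana ends 12:30, and ends 13:15 after Sana starts 12:15 → overlap.
Kenji: starts 17:00 at or after Sana ends 12:30 → clear.
Declan: starts 17:15 at or after Sana ends 12:30 → clear.
Ingrid: starts 18:30 at or after Sana ends 12:30 → clear.
Sana overlaps Amara, Omar, Felix.

Yes — it overlaps Amara, Felix, Omar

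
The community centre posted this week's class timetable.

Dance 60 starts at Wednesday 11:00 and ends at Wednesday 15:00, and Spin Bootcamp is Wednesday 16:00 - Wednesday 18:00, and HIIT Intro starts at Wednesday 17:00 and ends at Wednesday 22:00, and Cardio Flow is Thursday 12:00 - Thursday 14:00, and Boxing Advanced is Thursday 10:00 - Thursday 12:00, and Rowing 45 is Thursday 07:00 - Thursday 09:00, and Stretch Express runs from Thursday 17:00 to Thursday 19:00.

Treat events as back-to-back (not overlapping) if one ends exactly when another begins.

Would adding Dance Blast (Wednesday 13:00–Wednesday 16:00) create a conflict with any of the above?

Yes — it overlaps Dance 60

Dance 60: starts Wednesday 11:00 before Dance Blast ends Wednesday 16:00, and ends Wednesday 15:00 after Dance Blast starts Wednesday 13:00 → overlap.
Spin Bootcamp: starts Wednesday 16:00 at or after Dance Blast ends Wednesday 16:00 → clear.
HIIT Intro: starts Wednesday 17:00 at or after Dance Blast ends Wednesday 16:00 → clear.
Rowing 45: starts Thursday 07:00 at or after Dance Blast ends Wednesday 16:00 → clear.
Boxing Advanced: starts Thursday 10:00 at or after Dance Blast ends Wednesday 16:00 → clear.
Cardio Flow: starts Thursday 12:00 at or after Dance Blast ends Wednesday 16:00 → clear.
Stretch Express: starts Thursday 17:00 at or after Dance Blast ends Wednesday 16:00 → clear.
Dance Blast overlaps Dance 60.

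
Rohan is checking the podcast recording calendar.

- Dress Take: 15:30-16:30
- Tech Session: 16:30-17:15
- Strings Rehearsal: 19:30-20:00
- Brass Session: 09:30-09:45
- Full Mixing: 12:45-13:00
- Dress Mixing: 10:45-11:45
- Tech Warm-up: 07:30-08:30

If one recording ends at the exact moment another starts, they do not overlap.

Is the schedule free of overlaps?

Sorted by start: Tech Warm-up, Brass Session, Dress Mixing, Full Mixing, Dress Take, Tech Session, Strings Rehearsal.
Brass Session starts after Tech Warm-up ends, so Tech Warm-up has no further overlaps.
Dress Mixing starts after Brass Session ends, so Brass Session has no further overlaps.
Full Mixing starts after Dress Mixing ends, so Dress Mixing has no further overlaps.
Dress Take starts after Full Mixing ends, so Full Mixing has no further overlaps.
Tech Session starts exactly when Dress Take ends (back-to-back, no overlap), so Dress Take has no further overlaps.
Strings Rehearsal starts after Tech Session ends.
Every pair is clear; the schedule has no overlaps.

Yes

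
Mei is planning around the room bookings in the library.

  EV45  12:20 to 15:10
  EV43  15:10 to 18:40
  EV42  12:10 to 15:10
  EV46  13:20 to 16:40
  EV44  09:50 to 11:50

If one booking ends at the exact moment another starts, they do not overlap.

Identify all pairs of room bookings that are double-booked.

EV42 & EV45, EV42 & EV46, EV43 & EV46, EV45 & EV46

Two intervals overlap when each starts before the other ends.
Sorted by start: EV44, EV42, EV45, EV46, EV43.
EV42 starts after EV44 ends, so EV44 has no further overlaps.
EV45 starts before EV42 ends → EV42 and EV45 overlap.
EV46 starts before EV42 ends → EV42 and EV46 overlap.
EV43 starts exactly when EV42 ends (back-to-back, no overlap).
EV46 starts before EV45 ends → EV45 and EV46 overlap.
EV43 starts exactly when EV45 ends (back-to-back, no overlap).
EV43 starts before EV46 ends → EV46 and EV43 overlap.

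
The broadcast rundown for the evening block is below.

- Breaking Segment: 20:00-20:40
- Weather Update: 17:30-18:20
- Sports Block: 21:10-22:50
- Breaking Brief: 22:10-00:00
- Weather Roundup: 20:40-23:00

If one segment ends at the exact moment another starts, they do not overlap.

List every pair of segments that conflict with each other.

Sorted by start: Weather Update, Breaking Segment, Weather Roundup, Sports Block, Breaking Brief.
Breaking Segment starts after Weather Update ends; Weather Update is clear from here.
Weather Roundup starts exactly when Breaking Segment ends (back-to-back, no overlap); Breaking Segment is clear from here.
Sports Block starts before Weather Roundup ends → Weather Roundup and Sports Block overlap.
Breaking Brief starts before Weather Roundup ends → Weather Roundup and Breaking Brief overlap.
Breaking Brief starts before Sports Block ends → Sports Block and Breaking Brief overlap.

Breaking Brief & Sports Block, Breaking Brief & Weather Roundup, Sports Block & Weather Roundup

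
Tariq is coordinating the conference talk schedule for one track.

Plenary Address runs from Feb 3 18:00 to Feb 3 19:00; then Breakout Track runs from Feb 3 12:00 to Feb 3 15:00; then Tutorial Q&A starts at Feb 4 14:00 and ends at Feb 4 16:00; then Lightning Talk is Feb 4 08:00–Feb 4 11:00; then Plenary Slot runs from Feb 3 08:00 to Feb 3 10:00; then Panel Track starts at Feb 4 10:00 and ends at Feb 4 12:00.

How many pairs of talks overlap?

Two intervals overlap when each starts before the other ends.
Sorted by start: Plenary Slot, Breakout Track, Plenary Address, Lightning Talk, Panel Track, Tutorial Q&A.
Breakout Track starts after Plenary Slot ends, so nothing later overlaps Plenary Slot either.
Plenary Address starts after Breakout Track ends, so nothing later overlaps Breakout Track either.
Lightning Talk starts after Plenary Address ends, so nothing later overlaps Plenary Address either.
Panel Track starts before Lightning Talk ends → Lightning Talk and Panel Track overlap.
Tutorial Q&A starts after Lightning Talk ends.
Tutorial Q&A starts after Panel Track ends.
Overlapping pairs: Lightning Talk & Panel Track — 1 in total.

1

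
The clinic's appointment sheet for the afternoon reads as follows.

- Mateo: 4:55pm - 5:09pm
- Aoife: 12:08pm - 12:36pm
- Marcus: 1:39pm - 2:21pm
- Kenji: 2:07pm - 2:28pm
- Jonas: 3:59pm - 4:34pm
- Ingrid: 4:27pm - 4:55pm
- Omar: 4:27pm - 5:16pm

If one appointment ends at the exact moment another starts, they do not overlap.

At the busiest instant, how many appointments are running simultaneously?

Sweep the timeline, counting +1 at each start and −1 at each end (ends before starts at a tie):
12:08pm start Aoife → 1
12:36pm end Aoife → 0
1:39pm start Marcus → 1
2:07pm start Kenji → 2
2:21pm end Marcus → 1
2:28pm end Kenji → 0
3:59pm start Jonas → 1
4:27pm start Ingrid → 2
4:27pm start Omar → 3
4:34pm end Jonas → 2
4:55pm end Ingrid → 1
4:55pm start Mateo → 2
5:09pm end Mateo → 1
5:16pm end Omar → 0
Peak is 3, at 4:27pm (Ingrid, Jonas, Omar).

3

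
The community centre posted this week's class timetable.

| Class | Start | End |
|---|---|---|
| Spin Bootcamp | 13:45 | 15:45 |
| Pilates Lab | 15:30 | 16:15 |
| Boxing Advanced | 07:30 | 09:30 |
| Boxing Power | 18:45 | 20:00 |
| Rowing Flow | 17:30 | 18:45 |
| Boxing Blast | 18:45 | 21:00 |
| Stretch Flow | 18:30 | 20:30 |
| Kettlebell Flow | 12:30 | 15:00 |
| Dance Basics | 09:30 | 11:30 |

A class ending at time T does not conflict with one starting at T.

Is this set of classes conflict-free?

Sorted by start: Boxing Advanced, Dance Basics, Kettlebell Flow, Spin Bootcamp, Pilates Lab, Rowing Flow, Stretch Flow, Boxing Power, Boxing Blast.
Dance Basics starts exactly when Boxing Advanced ends (back-to-back, no overlap), so nothing later overlaps Boxing Advanced either.
Kettlebell Flow starts after Dance Basics ends, so nothing later overlaps Dance Basics either.
Spin Bootcamp starts before Kettlebell Flow ends → Kettlebell Flow and Spin Bootcamp overlap.
That's a conflict, so the schedule is not conflict-free.

No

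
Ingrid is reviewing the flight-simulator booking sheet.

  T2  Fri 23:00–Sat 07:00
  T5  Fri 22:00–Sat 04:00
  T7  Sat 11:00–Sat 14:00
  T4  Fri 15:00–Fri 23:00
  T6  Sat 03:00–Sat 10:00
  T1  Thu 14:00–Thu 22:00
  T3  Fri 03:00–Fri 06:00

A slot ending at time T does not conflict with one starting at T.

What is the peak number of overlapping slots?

Sweep the timeline, counting +1 at each start and −1 at each end (ends before starts at a tie):
Thu 14:00 start T1 → 1
Thu 22:00 end T1 → 0
Fri 03:00 start T3 → 1
Fri 06:00 end T3 → 0
Fri 15:00 start T4 → 1
Fri 22:00 start T5 → 2
Fri 23:00 end T4 → 1
Fri 23:00 start T2 → 2
Sat 03:00 start T6 → 3
Sat 04:00 end T5 → 2
Sat 07:00 end T2 → 1
Sat 10:00 end T6 → 0
Sat 11:00 start T7 → 1
Sat 14:00 end T7 → 0
Peak is 3, at Sat 03:00 (T2, T5, T6).

3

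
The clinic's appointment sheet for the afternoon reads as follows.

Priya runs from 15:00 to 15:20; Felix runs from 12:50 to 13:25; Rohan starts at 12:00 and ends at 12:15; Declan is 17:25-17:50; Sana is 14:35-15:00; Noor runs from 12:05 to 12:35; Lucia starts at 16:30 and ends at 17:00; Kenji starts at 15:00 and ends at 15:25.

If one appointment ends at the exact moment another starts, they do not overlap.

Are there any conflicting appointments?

Yes

Sorted by start: Rohan, Noor, Felix, Sana, Kenji, Priya, Lucia, Declan.
Noor starts before Rohan ends → Rohan and Noor overlap.
That's a conflict, so the schedule is not conflict-free.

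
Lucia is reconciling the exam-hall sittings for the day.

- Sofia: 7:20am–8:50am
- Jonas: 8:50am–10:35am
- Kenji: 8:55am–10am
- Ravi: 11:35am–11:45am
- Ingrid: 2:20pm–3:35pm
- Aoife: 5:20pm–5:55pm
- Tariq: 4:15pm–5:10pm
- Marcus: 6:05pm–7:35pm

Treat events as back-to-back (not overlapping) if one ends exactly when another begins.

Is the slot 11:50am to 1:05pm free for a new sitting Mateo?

Sofia: ends 8:50am at or before Mateo starts 11:50am → clear.
Jonas: ends 10:35am at or before Mateo starts 11:50am → clear.
Kenji: ends 10am at or before Mateo starts 11:50am → clear.
Ravi: ends 11:45am at or before Mateo starts 11:50am → clear.
Ingrid: starts 2:20pm at or after Mateo ends 1:05pm → clear.
Tariq: starts 4:15pm at or after Mateo ends 1:05pm → clear.
Aoife: starts 5:20pm at or after Mateo ends 1:05pm → clear.
Marcus: starts 6:05pm at or after Mateo ends 1:05pm → clear.

Yes — the slot is free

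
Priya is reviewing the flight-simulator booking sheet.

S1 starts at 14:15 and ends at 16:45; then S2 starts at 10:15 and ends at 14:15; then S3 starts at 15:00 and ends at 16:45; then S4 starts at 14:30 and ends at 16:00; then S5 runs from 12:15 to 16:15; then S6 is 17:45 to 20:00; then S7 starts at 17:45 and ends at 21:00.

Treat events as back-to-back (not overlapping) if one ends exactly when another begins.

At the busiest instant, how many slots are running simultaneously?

4

Sweep the timeline, counting +1 at each start and −1 at each end (ends before starts at a tie):
10:15 start S2 → 1
12:15 start S5 → 2
14:15 end S2 → 1
14:15 start S1 → 2
14:30 start S4 → 3
15:00 start S3 → 4
16:00 end S4 → 3
16:15 end S5 → 2
16:45 end S1 → 1
16:45 end S3 → 0
17:45 start S6 → 1
17:45 start S7 → 2
20:00 end S6 → 1
21:00 end S7 → 0
Peak is 4, at 15:00 (S1, S3, S4, S5).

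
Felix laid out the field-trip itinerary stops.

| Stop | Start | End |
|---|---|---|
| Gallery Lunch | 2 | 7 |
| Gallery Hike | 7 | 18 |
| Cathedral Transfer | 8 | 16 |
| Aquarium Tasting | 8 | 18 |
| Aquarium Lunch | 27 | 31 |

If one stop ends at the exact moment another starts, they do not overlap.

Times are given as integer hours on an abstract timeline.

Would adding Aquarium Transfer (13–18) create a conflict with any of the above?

Yes — it overlaps Aquarium Tasting, Cathedral Transfer, Gallery Hike

Gallery Lunch: ends 7 at or before Aquarium Transfer starts 13 → clear.
Gallery Hike: starts 7 before Aquarium Transfer ends 18, and ends 18 after Aquarium Transfer starts 13 → overlap.
Cathedral Transfer: starts 8 before Aquarium Transfer ends 18, and ends 16 after Aquarium Transfer starts 13 → overlap.
Aquarium Tasting: starts 8 before Aquarium Transfer ends 18, and ends 18 after Aquarium Transfer starts 13 → overlap.
Aquarium Lunch: starts 27 at or after Aquarium Transfer ends 18 → clear.
Aquarium Transfer overlaps Gallery Hike, Cathedral Transfer, Aquarium Tasting.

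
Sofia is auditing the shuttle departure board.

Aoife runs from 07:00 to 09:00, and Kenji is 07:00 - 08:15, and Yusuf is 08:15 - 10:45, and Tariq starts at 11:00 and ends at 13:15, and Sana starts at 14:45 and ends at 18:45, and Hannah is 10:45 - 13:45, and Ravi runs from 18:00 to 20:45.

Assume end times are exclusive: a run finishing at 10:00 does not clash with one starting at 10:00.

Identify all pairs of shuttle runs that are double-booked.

Sorted by start: Aoife, Kenji, Yusuf, Hannah, Tariq, Sana, Ravi.
Kenji starts before Aoife ends → Aoife and Kenji overlap.
Yusuf starts before Aoife ends → Aoife and Yusuf overlap.
Hannah starts after Aoife ends — done with Aoife.
Yusuf starts exactly when Kenji ends (back-to-back, no overlap) — done with Kenji.
Hannah starts exactly when Yusuf ends (back-to-back, no overlap) — done with Yusuf.
Tariq starts before Hannah ends → Hannah and Tariq overlap.
Sana starts after Hannah ends — done with Hannah.
Sana starts after Tariq ends — done with Tariq.
Ravi starts before Sana ends → Sana and Ravi overlap.

Aoife & Kenji, Aoife & Yusuf, Hannah & Tariq, Ravi & Sana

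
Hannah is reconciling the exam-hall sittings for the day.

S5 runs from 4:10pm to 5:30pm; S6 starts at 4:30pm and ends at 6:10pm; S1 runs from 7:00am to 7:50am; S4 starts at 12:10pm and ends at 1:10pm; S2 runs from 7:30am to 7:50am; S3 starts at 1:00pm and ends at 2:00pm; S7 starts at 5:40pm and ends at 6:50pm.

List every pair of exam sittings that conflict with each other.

S1 & S2, S3 & S4, S5 & S6, S6 & S7

Sorted by start: S1, S2, S4, S3, S5, S6, S7.
S2 starts before S1 ends → S1 and S2 overlap.
S4 starts after S1 ends; S1 is clear from here.
S4 starts after S2 ends; S2 is clear from here.
S3 starts before S4 ends → S4 and S3 overlap.
S5 starts after S4 ends; S4 is clear from here.
S5 starts after S3 ends; S3 is clear from here.
S6 starts before S5 ends → S5 and S6 overlap.
S7 starts after S5 ends.
S7 starts before S6 ends → S6 and S7 overlap.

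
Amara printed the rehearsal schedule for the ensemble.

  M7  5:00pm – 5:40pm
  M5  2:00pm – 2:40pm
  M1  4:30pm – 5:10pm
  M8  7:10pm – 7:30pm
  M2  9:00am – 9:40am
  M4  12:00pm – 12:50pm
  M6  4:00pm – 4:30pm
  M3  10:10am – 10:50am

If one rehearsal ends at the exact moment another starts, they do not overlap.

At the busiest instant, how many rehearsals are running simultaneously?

Sort all start/end points and keep a running count:
9:00am start M2 → 1
9:40am end M2 → 0
10:10am start M3 → 1
10:50am end M3 → 0
12:00pm start M4 → 1
12:50pm end M4 → 0
2:00pm start M5 → 1
2:40pm end M5 → 0
4:00pm start M6 → 1
4:30pm end M6 → 0
4:30pm start M1 → 1
5:00pm start M7 → 2
5:10pm end M1 → 1
5:40pm end M7 → 0
7:10pm start M8 → 1
7:30pm end M8 → 0
Peak is 2, at 5:00pm (M1, M7).

2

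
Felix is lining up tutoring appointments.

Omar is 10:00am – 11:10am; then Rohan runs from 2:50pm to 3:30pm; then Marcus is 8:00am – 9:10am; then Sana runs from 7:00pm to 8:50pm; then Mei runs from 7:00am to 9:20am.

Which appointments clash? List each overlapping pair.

Marcus & Mei

Check each pair: they overlap iff neither finishes before the other starts.
Sorted by start: Mei, Marcus, Omar, Rohan, Sana.
Marcus starts before Mei ends → Mei and Marcus overlap.
Omar starts after Mei ends; Mei is clear from here.
Omar starts after Marcus ends; Marcus is clear from here.
Rohan starts after Omar ends; Omar is clear from here.
Sana starts after Rohan ends.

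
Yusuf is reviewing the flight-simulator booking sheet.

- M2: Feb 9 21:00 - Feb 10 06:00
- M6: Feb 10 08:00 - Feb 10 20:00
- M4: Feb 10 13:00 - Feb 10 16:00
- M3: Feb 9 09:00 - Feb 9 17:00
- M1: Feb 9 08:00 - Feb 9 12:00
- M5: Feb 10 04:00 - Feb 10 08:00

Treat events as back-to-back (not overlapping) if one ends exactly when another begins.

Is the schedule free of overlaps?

Two intervals overlap when each starts before the other ends.
Sorted by start: M1, M3, M2, M5, M6, M4.
M3 starts before M1 ends → M1 and M3 overlap.
That's a conflict, so the schedule is not conflict-free.

No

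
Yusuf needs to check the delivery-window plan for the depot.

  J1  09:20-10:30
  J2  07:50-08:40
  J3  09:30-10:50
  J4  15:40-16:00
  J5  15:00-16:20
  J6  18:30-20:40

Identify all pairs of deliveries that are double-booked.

J1 & J3, J4 & J5

Two intervals overlap when each starts before the other ends.
Sorted by start: J2, J1, J3, J5, J4, J6.
J1 starts after J2 ends, so nothing later overlaps J2 either.
J3 starts before J1 ends → J1 and J3 overlap.
J5 starts after J1 ends, so nothing later overlaps J1 either.
J5 starts after J3 ends, so nothing later overlaps J3 either.
J4 starts before J5 ends → J5 and J4 overlap.
J6 starts after J5 ends.
J6 starts after J4 ends.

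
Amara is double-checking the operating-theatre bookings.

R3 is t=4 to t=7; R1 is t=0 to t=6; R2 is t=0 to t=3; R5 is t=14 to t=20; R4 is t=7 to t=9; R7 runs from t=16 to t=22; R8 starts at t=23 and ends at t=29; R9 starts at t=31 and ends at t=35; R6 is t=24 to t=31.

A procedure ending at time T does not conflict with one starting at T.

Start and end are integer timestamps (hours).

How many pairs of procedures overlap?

4

Sorted by start: R1, R2, R3, R4, R5, R7, R8, R6, R9.
R2 starts before R1 ends → R1 and R2 overlap.
R3 starts before R1 ends → R1 and R3 overlap.
R4 starts after R1 ends; R1 is clear from here.
R3 starts after R2 ends; R2 is clear from here.
R4 starts exactly when R3 ends (back-to-back, no overlap); R3 is clear from here.
R5 starts after R4 ends; R4 is clear from here.
R7 starts before R5 ends → R5 and R7 overlap.
R8 starts after R5 ends; R5 is clear from here.
R8 starts after R7 ends; R7 is clear from here.
R6 starts before R8 ends → R8 and R6 overlap.
R9 starts after R8 ends.
R9 starts exactly when R6 ends (back-to-back, no overlap).
Overlapping pairs: R1 & R2, R1 & R3, R5 & R7, R6 & R8 — 4 in total.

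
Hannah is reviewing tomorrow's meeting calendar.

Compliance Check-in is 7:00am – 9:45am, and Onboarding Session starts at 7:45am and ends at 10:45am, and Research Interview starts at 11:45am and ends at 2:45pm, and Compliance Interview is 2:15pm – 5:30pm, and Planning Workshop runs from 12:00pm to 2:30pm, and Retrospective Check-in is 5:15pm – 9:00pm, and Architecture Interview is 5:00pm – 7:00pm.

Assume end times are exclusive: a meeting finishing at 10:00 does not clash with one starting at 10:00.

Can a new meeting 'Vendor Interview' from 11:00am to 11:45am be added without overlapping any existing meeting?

Yes — the slot is free

Compliance Check-in: ends 9:45am at or before Vendor Interview starts 11:00am → clear.
Onboarding Session: ends 10:45am at or before Vendor Interview starts 11:00am → clear.
Research Interview: starts 11:45am at or after Vendor Interview ends 11:45am → clear.
Planning Workshop: starts 12:00pm at or after Vendor Interview ends 11:45am → clear.
Compliance Interview: starts 2:15pm at or after Vendor Interview ends 11:45am → clear.
Architecture Interview: starts 5:00pm at or after Vendor Interview ends 11:45am → clear.
Retrospective Check-in: starts 5:15pm at or after Vendor Interview ends 11:45am → clear.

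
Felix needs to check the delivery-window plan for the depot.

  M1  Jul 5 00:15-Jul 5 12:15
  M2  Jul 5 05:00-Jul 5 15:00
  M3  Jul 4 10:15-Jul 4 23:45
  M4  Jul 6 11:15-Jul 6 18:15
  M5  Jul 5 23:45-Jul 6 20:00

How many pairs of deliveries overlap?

2

Sorted by start: M3, M1, M2, M5, M4.
M1 starts after M3 ends — done with M3.
M2 starts before M1 ends → M1 and M2 overlap.
M5 starts after M1 ends — done with M1.
M5 starts after M2 ends — done with M2.
M4 starts before M5 ends → M5 and M4 overlap.
Overlapping pairs: M1 & M2, M4 & M5 — 2 in total.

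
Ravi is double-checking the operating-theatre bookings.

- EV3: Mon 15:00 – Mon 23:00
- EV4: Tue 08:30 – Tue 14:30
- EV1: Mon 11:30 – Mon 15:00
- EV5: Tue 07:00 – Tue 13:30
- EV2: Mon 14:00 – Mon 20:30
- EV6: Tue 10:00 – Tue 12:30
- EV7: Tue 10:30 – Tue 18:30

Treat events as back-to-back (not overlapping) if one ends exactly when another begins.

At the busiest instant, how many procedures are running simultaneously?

Walk through starts and ends in time order (an end at T is processed before a start at T):
Mon 11:30 start EV1 → 1
Mon 14:00 start EV2 → 2
Mon 15:00 end EV1 → 1
Mon 15:00 start EV3 → 2
Mon 20:30 end EV2 → 1
Mon 23:00 end EV3 → 0
Tue 07:00 start EV5 → 1
Tue 08:30 start EV4 → 2
Tue 10:00 start EV6 → 3
Tue 10:30 start EV7 → 4
Tue 12:30 end EV6 → 3
Tue 13:30 end EV5 → 2
Tue 14:30 end EV4 → 1
Tue 18:30 end EV7 → 0
Peak is 4, at Tue 10:30 (EV4, EV5, EV6, EV7).

4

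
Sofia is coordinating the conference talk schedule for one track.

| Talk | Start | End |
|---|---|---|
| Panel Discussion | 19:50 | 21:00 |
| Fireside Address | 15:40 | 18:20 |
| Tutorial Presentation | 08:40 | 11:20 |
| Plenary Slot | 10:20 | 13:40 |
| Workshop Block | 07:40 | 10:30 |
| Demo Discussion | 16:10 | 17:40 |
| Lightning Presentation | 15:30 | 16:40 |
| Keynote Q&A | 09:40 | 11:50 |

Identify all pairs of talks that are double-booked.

Sorted by start: Workshop Block, Tutorial Presentation, Keynote Q&A, Plenary Slot, Lightning Presentation, Fireside Address, Demo Discussion, Panel Discussion.
Tutorial Presentation starts before Workshop Block ends → Workshop Block and Tutorial Presentation overlap.
Keynote Q&A starts before Workshop Block ends → Workshop Block and Keynote Q&A overlap.
Plenary Slot starts before Workshop Block ends → Workshop Block and Plenary Slot overlap.
Lightning Presentation starts after Workshop Block ends; Workshop Block is clear from here.
Keynote Q&A starts before Tutorial Presentation ends → Tutorial Presentation and Keynote Q&A overlap.
Plenary Slot starts before Tutorial Presentation ends → Tutorial Presentation and Plenary Slot overlap.
Lightning Presentation starts after Tutorial Presentation ends; Tutorial Presentation is clear from here.
Plenary Slot starts before Keynote Q&A ends → Keynote Q&A and Plenary Slot overlap.
Lightning Presentation starts after Keynote Q&A ends; Keynote Q&A is clear from here.
Lightning Presentation starts after Plenary Slot ends; Plenary Slot is clear from here.
Fireside Address starts before Lightning Presentation ends → Lightning Presentation and Fireside Address overlap.
Demo Discussion starts before Lightning Presentation ends → Lightning Presentation and Demo Discussion overlap.
Panel Discussion starts after Lightning Presentation ends.
Demo Discussion starts before Fireside Address ends → Fireside Address and Demo Discussion overlap.
Panel Discussion starts after Fireside Address ends.
Panel Discussion starts after Demo Discussion ends.

Demo Discussion & Fireside Address, Demo Discussion & Lightning Presentation, Fireside Address & Lightning Presentation, Keynote Q&A & Plenary Slot, Keynote Q&A & Tutorial Presentation, Keynote Q&A & Workshop Block, Plenary Slot & Tutorial Presentation, Plenary Slot & Workshop Block, Tutorial Presentation & Workshop Block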